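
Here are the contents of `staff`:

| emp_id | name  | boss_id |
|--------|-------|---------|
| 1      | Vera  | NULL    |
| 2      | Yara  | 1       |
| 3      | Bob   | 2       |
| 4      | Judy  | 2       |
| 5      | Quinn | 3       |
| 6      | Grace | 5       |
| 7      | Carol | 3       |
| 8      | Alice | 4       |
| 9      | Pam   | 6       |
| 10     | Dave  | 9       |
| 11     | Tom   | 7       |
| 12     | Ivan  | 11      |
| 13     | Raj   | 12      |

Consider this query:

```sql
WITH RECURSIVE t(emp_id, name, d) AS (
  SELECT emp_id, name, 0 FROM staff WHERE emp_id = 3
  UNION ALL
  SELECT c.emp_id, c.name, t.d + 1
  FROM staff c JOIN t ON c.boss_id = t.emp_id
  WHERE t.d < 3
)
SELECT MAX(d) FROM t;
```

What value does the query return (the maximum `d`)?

3

Base: emp_id=3 (Bob) at d 0.
Iteration 1: rows with boss_id in {3} -> Quinn (id 5, d 1), Carol (id 7, d 1).
Iteration 2: rows with boss_id in {5,7} -> Grace (id 6, d 2), Tom (id 11, d 2).
Iteration 3: rows with boss_id in {6,11} -> Pam (id 9, d 3), Ivan (id 12, d 3).
Iteration 4: d < 3 fails for all current rows; recursion stops.
d values: 0, 1, 1, 2, 2, 3, 3; the maximum is 3.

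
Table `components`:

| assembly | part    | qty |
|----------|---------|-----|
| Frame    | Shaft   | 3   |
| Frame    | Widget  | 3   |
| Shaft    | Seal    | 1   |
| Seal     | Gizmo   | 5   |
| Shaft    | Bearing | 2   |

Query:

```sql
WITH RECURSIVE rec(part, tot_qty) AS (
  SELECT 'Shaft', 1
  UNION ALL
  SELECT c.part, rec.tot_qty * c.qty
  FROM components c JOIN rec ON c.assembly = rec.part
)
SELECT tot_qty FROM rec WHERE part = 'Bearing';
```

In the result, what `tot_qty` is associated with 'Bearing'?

2

Base: (Shaft, tot_qty=1).
Iteration 1: components of {Shaft} -> Bearing = 1*2 = 2, Seal = 1*1 = 1.
Iteration 2: components of {Bearing,Seal} -> Gizmo = 1*5 = 5.
Iteration 3: no further components; recursion stops.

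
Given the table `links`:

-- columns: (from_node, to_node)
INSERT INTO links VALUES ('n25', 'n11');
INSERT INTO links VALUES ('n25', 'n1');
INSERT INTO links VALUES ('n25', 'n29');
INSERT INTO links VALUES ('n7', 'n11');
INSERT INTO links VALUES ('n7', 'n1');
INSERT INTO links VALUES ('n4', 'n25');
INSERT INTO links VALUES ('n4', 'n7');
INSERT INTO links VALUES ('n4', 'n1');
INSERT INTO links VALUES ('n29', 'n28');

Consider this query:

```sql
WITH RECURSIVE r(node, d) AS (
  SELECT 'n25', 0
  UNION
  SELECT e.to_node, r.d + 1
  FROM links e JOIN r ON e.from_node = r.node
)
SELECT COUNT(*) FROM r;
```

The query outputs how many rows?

5

Base: (n25, d=0).
Iteration 1: edges from {n25} -> (n1, d=1), (n11, d=1), (n29, d=1).
Iteration 2: edges from {n1,n11,n29} -> (n28, d=2).
Iteration 3: no outgoing edges from {n28}; recursion stops.
Total rows emitted: 5.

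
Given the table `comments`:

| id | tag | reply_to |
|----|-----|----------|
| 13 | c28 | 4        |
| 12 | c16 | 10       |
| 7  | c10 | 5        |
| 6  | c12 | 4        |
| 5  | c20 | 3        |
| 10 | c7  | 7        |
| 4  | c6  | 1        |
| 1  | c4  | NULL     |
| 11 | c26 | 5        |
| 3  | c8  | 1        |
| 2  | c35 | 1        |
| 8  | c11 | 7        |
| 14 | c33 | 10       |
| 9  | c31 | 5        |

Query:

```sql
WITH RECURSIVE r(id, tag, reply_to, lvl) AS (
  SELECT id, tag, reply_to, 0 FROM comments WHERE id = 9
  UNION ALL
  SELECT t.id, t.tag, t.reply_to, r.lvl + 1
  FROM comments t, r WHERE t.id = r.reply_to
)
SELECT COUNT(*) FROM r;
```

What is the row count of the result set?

4

Base: id=9 (c31), reply_to=5, lvl 0.
Iteration 1: join on id=5 -> c20 (id 5, reply_to=3, lvl 1).
Iteration 2: join on id=3 -> c8 (id 3, reply_to=1, lvl 2).
Iteration 3: join on id=1 -> c4 (id 1, reply_to=NULL, lvl 3).
Iteration 4: reply_to is NULL; no match; recursion stops.
Total rows emitted: 4.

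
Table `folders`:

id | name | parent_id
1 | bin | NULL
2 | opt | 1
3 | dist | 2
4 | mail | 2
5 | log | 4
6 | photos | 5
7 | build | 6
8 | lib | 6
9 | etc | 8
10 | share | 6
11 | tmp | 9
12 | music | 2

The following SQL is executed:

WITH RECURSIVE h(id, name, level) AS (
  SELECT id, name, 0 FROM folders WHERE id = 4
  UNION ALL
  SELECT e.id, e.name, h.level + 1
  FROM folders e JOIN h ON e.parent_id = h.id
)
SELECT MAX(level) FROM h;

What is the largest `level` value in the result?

Base: id=4 (mail) at level 0.
Iteration 1: rows with parent_id in {4} -> log (id 5, level 1).
Iteration 2: rows with parent_id in {5} -> photos (id 6, level 2).
Iteration 3: rows with parent_id in {6} -> build (id 7, level 3), lib (id 8, level 3), share (id 10, level 3).
Iteration 4: rows with parent_id in {7,8,10} -> etc (id 9, level 4).
Iteration 5: rows with parent_id in {9} -> tmp (id 11, level 5).
Iteration 6: no rows with parent_id in {11}; recursion stops.
level values: 0, 1, 2, 3, 3, 3, 4, 5; the maximum is 5.

5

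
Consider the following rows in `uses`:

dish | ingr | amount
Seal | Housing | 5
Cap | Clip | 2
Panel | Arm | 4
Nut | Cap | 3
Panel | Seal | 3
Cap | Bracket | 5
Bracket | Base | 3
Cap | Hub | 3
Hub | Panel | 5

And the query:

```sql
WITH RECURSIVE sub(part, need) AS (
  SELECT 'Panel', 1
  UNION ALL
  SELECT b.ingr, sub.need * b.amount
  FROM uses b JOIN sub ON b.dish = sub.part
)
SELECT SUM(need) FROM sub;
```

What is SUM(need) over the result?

23

Base: (Panel, need=1).
Iteration 1: components of {Panel} -> Arm = 1*4 = 4, Seal = 1*3 = 3.
Iteration 2: components of {Arm,Seal} -> Housing = 3*5 = 15.
Iteration 3: no further components; recursion stops.
SUM(need) = 1 + 3 + 4 + 15 = 23.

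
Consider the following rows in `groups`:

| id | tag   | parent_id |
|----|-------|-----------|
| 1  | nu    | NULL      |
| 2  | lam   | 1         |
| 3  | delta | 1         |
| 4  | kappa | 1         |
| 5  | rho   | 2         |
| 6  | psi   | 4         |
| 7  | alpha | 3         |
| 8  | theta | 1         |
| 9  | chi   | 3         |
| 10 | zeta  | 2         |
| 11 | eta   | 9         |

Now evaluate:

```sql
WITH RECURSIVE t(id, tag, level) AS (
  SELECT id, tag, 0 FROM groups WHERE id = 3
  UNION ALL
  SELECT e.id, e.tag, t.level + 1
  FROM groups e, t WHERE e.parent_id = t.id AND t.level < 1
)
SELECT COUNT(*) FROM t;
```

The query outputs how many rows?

Base: id=3 (delta) at level 0.
Iteration 1: rows with parent_id in {3} -> alpha (id 7, level 1), chi (id 9, level 1).
Iteration 2: level < 1 fails for all current rows; recursion stops.
Total rows emitted: 3.

3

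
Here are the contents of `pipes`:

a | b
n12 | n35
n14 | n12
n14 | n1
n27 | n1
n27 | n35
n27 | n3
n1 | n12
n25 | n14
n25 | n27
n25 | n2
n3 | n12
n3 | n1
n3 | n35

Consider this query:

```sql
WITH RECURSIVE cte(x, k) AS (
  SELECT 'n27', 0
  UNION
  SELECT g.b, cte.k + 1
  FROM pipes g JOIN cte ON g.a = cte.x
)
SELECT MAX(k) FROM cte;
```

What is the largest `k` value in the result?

4

Base: (n27, k=0).
Iteration 1: edges from {n27} -> (n1, k=1), (n3, k=1), (n35, k=1).
Iteration 2: edges from {n1,n3,n35} -> (n1, k=2), (n12, k=2), (n35, k=2). [UNION drops 1 duplicate row(s)]
Iteration 3: edges from {n1,n12,n35} -> (n12, k=3), (n35, k=3).
Iteration 4: edges from {n12,n35} -> (n35, k=4).
Iteration 5: no outgoing edges from {n35}; recursion stops.
k values: 0, 1, 1, 1, 2, 2, 2, 3, 3, 4; the maximum is 4.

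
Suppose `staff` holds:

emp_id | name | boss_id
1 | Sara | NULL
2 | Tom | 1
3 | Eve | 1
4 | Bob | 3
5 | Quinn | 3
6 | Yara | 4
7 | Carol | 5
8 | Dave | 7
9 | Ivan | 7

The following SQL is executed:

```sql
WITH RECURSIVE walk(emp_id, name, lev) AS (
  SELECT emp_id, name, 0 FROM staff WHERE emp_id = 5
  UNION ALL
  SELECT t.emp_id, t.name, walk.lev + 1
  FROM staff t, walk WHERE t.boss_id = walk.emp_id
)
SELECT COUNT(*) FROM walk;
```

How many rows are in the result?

Base: emp_id=5 (Quinn) at lev 0.
Iteration 1: rows with boss_id in {5} -> Carol (id 7, lev 1).
Iteration 2: rows with boss_id in {7} -> Dave (id 8, lev 2), Ivan (id 9, lev 2).
Iteration 3: no rows with boss_id in {8,9}; recursion stops.
Total rows emitted: 4.

4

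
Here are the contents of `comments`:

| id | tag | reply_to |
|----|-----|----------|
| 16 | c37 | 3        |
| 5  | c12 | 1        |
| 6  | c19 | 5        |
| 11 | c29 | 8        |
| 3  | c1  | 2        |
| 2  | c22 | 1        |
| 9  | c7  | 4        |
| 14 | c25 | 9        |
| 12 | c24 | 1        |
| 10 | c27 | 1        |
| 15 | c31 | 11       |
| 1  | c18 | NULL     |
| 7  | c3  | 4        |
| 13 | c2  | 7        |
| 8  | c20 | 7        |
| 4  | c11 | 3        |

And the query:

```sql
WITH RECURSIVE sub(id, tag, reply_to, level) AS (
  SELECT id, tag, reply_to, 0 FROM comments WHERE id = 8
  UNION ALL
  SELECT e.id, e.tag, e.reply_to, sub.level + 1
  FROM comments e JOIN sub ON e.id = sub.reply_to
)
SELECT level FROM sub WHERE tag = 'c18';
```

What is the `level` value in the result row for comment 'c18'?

Base: id=8 (c20), reply_to=7, level 0.
Iteration 1: join on id=7 -> c3 (id 7, reply_to=4, level 1).
Iteration 2: join on id=4 -> c11 (id 4, reply_to=3, level 2).
Iteration 3: join on id=3 -> c1 (id 3, reply_to=2, level 3).
Iteration 4: join on id=2 -> c22 (id 2, reply_to=1, level 4).
Iteration 5: join on id=1 -> c18 (id 1, reply_to=NULL, level 5).
Iteration 6: reply_to is NULL; no match; recursion stops.

5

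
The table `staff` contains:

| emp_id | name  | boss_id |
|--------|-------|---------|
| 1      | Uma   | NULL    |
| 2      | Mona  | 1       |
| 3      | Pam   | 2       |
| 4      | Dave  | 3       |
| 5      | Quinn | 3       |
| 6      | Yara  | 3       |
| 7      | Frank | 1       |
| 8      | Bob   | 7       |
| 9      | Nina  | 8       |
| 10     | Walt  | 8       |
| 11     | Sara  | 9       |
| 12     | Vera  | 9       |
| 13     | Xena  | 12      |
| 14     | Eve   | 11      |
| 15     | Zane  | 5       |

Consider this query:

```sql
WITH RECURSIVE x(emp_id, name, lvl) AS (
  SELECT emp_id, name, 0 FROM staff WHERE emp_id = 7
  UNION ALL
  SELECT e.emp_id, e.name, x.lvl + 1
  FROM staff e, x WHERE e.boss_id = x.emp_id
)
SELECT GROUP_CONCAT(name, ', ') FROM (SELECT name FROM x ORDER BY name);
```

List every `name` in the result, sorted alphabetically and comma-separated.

Bob, Eve, Frank, Nina, Sara, Vera, Walt, Xena

Base: emp_id=7 (Frank) at lvl 0.
Iteration 1: rows with boss_id in {7} -> Bob (id 8, lvl 1).
Iteration 2: rows with boss_id in {8} -> Nina (id 9, lvl 2), Walt (id 10, lvl 2).
Iteration 3: rows with boss_id in {9,10} -> Sara (id 11, lvl 3), Vera (id 12, lvl 3).
Iteration 4: rows with boss_id in {11,12} -> Xena (id 13, lvl 4), Eve (id 14, lvl 4).
Iteration 5: no rows with boss_id in {13,14}; recursion stops.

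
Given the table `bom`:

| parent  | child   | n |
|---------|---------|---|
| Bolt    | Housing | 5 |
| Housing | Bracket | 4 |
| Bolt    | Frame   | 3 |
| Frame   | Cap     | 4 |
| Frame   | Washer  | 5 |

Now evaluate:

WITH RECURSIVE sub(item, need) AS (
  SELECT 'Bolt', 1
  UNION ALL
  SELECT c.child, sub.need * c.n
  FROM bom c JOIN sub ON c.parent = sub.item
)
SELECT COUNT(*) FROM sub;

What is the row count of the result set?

6

Base: (Bolt, need=1).
Iteration 1: components of {Bolt} -> Frame = 1*3 = 3, Housing = 1*5 = 5.
Iteration 2: components of {Frame,Housing} -> Bracket = 5*4 = 20, Cap = 3*4 = 12, Washer = 3*5 = 15.
Iteration 3: no further components; recursion stops.
Total rows emitted: 6.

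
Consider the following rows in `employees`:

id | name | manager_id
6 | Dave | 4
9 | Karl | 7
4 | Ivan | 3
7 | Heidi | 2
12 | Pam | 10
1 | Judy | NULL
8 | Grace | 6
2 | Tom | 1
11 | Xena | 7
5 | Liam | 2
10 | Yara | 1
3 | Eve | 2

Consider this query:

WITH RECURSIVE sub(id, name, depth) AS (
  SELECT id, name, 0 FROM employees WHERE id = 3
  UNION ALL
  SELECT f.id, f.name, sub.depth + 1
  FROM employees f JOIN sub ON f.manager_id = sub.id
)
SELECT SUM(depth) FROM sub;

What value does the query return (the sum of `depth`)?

Base: id=3 (Eve) at depth 0.
Iteration 1: rows with manager_id in {3} -> Ivan (id 4, depth 1).
Iteration 2: rows with manager_id in {4} -> Dave (id 6, depth 2).
Iteration 3: rows with manager_id in {6} -> Grace (id 8, depth 3).
Iteration 4: no rows with manager_id in {8}; recursion stops.
SUM(depth) = 0 + 1 + 2 + 3 = 6.

6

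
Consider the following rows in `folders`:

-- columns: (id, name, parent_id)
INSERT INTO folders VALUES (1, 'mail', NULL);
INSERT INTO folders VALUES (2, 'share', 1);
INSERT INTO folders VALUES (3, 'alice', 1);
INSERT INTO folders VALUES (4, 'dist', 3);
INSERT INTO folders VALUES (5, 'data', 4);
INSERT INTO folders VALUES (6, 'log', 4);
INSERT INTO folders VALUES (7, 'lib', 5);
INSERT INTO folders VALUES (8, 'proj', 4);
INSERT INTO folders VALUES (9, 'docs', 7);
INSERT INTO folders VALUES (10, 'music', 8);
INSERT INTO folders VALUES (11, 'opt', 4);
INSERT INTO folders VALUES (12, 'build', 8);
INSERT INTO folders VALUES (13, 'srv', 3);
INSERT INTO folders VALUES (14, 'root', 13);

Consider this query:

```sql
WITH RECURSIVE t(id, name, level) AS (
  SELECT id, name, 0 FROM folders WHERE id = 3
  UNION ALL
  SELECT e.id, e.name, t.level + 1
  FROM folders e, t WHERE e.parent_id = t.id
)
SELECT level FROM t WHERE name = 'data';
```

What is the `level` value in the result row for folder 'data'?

Base: id=3 (alice) at level 0.
Iteration 1: rows with parent_id in {3} -> dist (id 4, level 1), srv (id 13, level 1).
Iteration 2: rows with parent_id in {4,13} -> data (id 5, level 2), log (id 6, level 2), proj (id 8, level 2), opt (id 11, level 2), root (id 14, level 2).
Iteration 3: rows with parent_id in {5,6,8,11,14} -> lib (id 7, level 3), music (id 10, level 3), build (id 12, level 3).
Iteration 4: rows with parent_id in {7,10,12} -> docs (id 9, level 4).
Iteration 5: no rows with parent_id in {9}; recursion stops.

2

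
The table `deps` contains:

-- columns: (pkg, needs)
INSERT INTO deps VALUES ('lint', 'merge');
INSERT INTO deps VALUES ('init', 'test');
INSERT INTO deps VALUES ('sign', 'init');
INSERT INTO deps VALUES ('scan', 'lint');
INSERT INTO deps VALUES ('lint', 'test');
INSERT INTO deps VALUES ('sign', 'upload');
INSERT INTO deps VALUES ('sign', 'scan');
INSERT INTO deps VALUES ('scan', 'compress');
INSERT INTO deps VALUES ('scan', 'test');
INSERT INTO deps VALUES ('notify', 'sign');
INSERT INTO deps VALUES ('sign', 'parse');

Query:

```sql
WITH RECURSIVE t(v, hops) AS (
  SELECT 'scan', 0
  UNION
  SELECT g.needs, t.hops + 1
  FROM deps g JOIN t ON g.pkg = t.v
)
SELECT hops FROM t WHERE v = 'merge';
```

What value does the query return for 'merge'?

2

Base: (scan, hops=0).
Iteration 1: edges from {scan} -> (compress, hops=1), (lint, hops=1), (test, hops=1).
Iteration 2: edges from {compress,lint,test} -> (merge, hops=2), (test, hops=2).
Iteration 3: no outgoing edges from {merge,test}; recursion stops.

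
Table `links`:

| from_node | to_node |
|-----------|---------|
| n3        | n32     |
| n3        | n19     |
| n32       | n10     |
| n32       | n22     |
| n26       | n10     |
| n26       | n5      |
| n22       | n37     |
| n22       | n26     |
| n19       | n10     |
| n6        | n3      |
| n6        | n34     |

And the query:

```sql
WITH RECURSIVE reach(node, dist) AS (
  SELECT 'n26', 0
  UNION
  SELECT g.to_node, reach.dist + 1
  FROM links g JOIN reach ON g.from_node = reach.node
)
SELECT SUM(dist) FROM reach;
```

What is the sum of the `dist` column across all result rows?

2

Base: (n26, dist=0).
Iteration 1: edges from {n26} -> (n10, dist=1), (n5, dist=1).
Iteration 2: no outgoing edges from {n10,n5}; recursion stops.
SUM(dist) = 0 + 1 + 1 = 2.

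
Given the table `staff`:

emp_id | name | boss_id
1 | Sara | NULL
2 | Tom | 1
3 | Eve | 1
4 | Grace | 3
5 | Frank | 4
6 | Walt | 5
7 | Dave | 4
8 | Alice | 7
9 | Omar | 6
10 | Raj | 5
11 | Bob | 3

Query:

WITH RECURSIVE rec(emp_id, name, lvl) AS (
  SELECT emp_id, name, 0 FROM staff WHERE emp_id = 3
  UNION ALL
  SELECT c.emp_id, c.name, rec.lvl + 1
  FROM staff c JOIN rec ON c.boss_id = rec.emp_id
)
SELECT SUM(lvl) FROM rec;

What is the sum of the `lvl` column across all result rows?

Base: emp_id=3 (Eve) at lvl 0.
Iteration 1: rows with boss_id in {3} -> Grace (id 4, lvl 1), Bob (id 11, lvl 1).
Iteration 2: rows with boss_id in {4,11} -> Frank (id 5, lvl 2), Dave (id 7, lvl 2).
Iteration 3: rows with boss_id in {5,7} -> Walt (id 6, lvl 3), Alice (id 8, lvl 3), Raj (id 10, lvl 3).
Iteration 4: rows with boss_id in {6,8,10} -> Omar (id 9, lvl 4).
Iteration 5: no rows with boss_id in {9}; recursion stops.
SUM(lvl) = 0 + 1 + 1 + 2 + 2 + 3 + 3 + 3 + 4 = 19.

19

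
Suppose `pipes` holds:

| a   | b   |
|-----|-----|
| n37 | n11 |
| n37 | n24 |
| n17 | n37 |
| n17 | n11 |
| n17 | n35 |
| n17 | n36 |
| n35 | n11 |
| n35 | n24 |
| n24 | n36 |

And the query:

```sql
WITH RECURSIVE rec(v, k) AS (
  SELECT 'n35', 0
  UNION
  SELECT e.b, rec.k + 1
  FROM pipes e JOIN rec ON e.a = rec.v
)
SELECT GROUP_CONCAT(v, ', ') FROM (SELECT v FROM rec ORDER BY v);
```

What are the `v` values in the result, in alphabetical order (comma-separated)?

n11, n24, n35, n36

Base: (n35, k=0).
Iteration 1: edges from {n35} -> (n11, k=1), (n24, k=1).
Iteration 2: edges from {n11,n24} -> (n36, k=2).
Iteration 3: no outgoing edges from {n36}; recursion stops.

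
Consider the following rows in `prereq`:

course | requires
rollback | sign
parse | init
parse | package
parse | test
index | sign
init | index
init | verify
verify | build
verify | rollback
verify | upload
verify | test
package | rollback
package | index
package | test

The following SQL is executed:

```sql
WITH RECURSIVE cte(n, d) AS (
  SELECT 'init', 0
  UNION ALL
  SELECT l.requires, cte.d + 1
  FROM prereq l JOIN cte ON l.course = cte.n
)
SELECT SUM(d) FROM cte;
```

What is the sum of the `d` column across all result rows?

Base: (init, d=0).
Iteration 1: edges from {init} -> (index, d=1), (verify, d=1).
Iteration 2: edges from {index,verify} -> (build, d=2), (rollback, d=2), (sign, d=2), (test, d=2), (upload, d=2).
Iteration 3: edges from {build,rollback,sign,test,upload} -> (sign, d=3).
Iteration 4: no outgoing edges from {sign}; recursion stops.
SUM(d) = 0 + 1 + 1 + 2 + 2 + 2 + 2 + 2 + 3 = 15.

15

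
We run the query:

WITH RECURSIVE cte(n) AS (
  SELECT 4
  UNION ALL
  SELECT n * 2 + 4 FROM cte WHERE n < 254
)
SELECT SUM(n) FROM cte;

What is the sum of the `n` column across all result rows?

Base: n=4.
Iteration 1: 4 < 254 holds -> n = 4 * 2 + 4 = 12.
Iteration 2: 12 < 254 holds -> n = 12 * 2 + 4 = 28.
Iteration 3: 28 < 254 holds -> n = 28 * 2 + 4 = 60.
Iteration 4: 60 < 254 holds -> n = 60 * 2 + 4 = 124.
Iteration 5: 124 < 254 holds -> n = 124 * 2 + 4 = 252.
Iteration 6: 252 < 254 holds -> n = 252 * 2 + 4 = 508.
Iteration 7: 508 < 254 fails; recursion stops.
SUM(n) = 4 + 12 + 28 + 60 + 124 + 252 + 508 = 988.

988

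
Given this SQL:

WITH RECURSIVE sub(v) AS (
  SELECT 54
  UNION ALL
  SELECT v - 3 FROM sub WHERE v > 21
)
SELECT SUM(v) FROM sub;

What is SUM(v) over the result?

Base: v=54.
Iteration 1: 54 > 21 holds -> v = 54 - 3 = 51.
Iteration 2: 51 > 21 holds -> v = 51 - 3 = 48.
Iteration 3: 48 > 21 holds -> v = 48 - 3 = 45.
Iteration 4: 45 > 21 holds -> v = 45 - 3 = 42.
Iteration 5: 42 > 21 holds -> v = 42 - 3 = 39.
Iteration 6: 39 > 21 holds -> v = 39 - 3 = 36.
Iteration 7: 36 > 21 holds -> v = 36 - 3 = 33.
Iteration 8: 33 > 21 holds -> v = 33 - 3 = 30.
Iteration 9: 30 > 21 holds -> v = 30 - 3 = 27.
Iteration 10: 27 > 21 holds -> v = 27 - 3 = 24.
Iteration 11: 24 > 21 holds -> v = 24 - 3 = 21.
Iteration 12: 21 > 21 fails; recursion stops.
SUM(v) = 54 + 51 + 48 + 45 + 42 + 39 + 36 + 33 + 30 + 27 + 24 + 21 = 450.

450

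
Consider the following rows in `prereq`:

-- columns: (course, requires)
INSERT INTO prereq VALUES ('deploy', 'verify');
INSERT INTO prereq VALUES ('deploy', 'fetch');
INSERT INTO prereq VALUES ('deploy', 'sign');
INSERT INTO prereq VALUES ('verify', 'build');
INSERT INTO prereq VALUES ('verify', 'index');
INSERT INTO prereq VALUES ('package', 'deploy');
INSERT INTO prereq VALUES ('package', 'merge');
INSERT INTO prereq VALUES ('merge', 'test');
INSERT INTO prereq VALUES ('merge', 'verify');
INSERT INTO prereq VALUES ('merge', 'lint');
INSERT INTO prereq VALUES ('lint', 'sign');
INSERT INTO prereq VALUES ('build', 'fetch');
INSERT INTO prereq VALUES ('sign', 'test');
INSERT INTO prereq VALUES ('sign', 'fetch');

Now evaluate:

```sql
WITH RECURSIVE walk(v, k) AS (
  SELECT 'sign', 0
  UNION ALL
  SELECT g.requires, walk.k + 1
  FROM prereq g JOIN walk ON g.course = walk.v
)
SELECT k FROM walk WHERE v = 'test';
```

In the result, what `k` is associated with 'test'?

Base: (sign, k=0).
Iteration 1: edges from {sign} -> (fetch, k=1), (test, k=1).
Iteration 2: no outgoing edges from {fetch,test}; recursion stops.

1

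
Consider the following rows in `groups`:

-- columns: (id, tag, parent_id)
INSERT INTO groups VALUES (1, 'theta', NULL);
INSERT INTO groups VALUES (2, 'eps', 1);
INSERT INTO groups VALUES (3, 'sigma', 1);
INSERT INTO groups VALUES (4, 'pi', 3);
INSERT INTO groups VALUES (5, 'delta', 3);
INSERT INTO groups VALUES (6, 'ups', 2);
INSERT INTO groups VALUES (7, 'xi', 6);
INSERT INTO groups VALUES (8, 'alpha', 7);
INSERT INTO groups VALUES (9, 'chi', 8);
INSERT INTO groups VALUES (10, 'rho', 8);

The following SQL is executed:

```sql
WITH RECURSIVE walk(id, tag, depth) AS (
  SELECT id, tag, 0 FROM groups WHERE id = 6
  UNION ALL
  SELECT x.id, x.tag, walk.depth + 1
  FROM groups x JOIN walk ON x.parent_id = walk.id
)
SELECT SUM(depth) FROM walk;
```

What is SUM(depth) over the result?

Base: id=6 (ups) at depth 0.
Iteration 1: rows with parent_id in {6} -> xi (id 7, depth 1).
Iteration 2: rows with parent_id in {7} -> alpha (id 8, depth 2).
Iteration 3: rows with parent_id in {8} -> chi (id 9, depth 3), rho (id 10, depth 3).
Iteration 4: no rows with parent_id in {9,10}; recursion stops.
SUM(depth) = 0 + 1 + 2 + 3 + 3 = 9.

9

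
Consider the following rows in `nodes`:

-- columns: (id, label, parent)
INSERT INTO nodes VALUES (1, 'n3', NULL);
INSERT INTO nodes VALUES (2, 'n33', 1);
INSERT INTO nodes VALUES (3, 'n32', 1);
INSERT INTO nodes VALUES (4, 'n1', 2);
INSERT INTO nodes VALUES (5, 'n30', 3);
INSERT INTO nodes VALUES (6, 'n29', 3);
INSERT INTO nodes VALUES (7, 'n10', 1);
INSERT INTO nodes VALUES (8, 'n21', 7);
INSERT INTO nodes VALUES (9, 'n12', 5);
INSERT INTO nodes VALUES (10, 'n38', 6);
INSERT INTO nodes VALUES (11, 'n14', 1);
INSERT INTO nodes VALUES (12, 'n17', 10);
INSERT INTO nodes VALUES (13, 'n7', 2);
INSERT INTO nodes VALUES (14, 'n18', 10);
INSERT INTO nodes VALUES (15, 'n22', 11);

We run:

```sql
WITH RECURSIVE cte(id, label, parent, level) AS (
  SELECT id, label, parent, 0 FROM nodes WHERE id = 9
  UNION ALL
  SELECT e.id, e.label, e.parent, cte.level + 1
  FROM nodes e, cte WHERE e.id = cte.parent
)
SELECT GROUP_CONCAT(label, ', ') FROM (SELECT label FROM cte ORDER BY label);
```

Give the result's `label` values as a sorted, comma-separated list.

n12, n3, n30, n32

Base: id=9 (n12), parent=5, level 0.
Iteration 1: join on id=5 -> n30 (id 5, parent=3, level 1).
Iteration 2: join on id=3 -> n32 (id 3, parent=1, level 2).
Iteration 3: join on id=1 -> n3 (id 1, parent=NULL, level 3).
Iteration 4: parent is NULL; no match; recursion stops.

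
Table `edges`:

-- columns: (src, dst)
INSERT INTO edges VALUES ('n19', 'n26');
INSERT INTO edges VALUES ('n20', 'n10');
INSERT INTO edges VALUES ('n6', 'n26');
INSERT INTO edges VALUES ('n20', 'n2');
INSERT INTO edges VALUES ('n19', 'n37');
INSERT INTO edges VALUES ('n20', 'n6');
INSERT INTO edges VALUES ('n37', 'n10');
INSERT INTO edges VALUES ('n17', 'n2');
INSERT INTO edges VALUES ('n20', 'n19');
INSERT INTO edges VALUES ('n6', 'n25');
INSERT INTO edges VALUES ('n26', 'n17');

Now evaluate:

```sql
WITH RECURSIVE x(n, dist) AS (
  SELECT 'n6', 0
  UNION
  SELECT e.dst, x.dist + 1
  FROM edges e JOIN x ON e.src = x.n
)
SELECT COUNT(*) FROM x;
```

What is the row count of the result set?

Base: (n6, dist=0).
Iteration 1: edges from {n6} -> (n25, dist=1), (n26, dist=1).
Iteration 2: edges from {n25,n26} -> (n17, dist=2).
Iteration 3: edges from {n17} -> (n2, dist=3).
Iteration 4: no outgoing edges from {n2}; recursion stops.
Total rows emitted: 5.

5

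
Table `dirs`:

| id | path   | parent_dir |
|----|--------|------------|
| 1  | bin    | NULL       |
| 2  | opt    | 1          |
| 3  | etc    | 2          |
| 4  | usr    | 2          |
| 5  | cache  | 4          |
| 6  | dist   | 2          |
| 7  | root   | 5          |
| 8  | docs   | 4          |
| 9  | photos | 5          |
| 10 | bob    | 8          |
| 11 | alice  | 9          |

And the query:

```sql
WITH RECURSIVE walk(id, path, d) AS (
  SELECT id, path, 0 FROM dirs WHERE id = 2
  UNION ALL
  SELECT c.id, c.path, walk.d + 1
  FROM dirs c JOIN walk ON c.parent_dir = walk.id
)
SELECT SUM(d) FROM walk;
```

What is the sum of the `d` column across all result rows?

Base: id=2 (opt) at d 0.
Iteration 1: rows with parent_dir in {2} -> etc (id 3, d 1), usr (id 4, d 1), dist (id 6, d 1).
Iteration 2: rows with parent_dir in {3,4,6} -> cache (id 5, d 2), docs (id 8, d 2).
Iteration 3: rows with parent_dir in {5,8} -> root (id 7, d 3), photos (id 9, d 3), bob (id 10, d 3).
Iteration 4: rows with parent_dir in {7,9,10} -> alice (id 11, d 4).
Iteration 5: no rows with parent_dir in {11}; recursion stops.
SUM(d) = 0 + 1 + 1 + 1 + 2 + 2 + 3 + 3 + 3 + 4 = 20.

20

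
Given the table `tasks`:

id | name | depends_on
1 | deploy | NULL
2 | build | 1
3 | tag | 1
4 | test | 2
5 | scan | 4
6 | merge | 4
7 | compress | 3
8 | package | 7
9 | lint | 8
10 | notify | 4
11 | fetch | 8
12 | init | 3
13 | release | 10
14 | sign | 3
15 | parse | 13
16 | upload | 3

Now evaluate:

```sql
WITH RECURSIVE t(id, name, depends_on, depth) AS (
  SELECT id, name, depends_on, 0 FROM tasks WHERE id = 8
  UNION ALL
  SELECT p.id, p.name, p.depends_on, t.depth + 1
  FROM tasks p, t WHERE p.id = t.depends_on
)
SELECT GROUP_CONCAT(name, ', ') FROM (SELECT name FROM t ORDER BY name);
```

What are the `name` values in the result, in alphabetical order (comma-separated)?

compress, deploy, package, tag

Base: id=8 (package), depends_on=7, depth 0.
Iteration 1: join on id=7 -> compress (id 7, depends_on=3, depth 1).
Iteration 2: join on id=3 -> tag (id 3, depends_on=1, depth 2).
Iteration 3: join on id=1 -> deploy (id 1, depends_on=NULL, depth 3).
Iteration 4: depends_on is NULL; no match; recursion stops.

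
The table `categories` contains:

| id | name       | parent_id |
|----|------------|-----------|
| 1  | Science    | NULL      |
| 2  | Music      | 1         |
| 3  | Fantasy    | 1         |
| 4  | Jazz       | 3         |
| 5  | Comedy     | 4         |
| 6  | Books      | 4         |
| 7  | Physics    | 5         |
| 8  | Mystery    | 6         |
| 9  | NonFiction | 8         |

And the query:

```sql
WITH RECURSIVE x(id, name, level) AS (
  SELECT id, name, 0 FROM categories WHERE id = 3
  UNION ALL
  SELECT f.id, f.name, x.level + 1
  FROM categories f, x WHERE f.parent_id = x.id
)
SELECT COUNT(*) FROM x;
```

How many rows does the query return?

7

Base: id=3 (Fantasy) at level 0.
Iteration 1: rows with parent_id in {3} -> Jazz (id 4, level 1).
Iteration 2: rows with parent_id in {4} -> Comedy (id 5, level 2), Books (id 6, level 2).
Iteration 3: rows with parent_id in {5,6} -> Physics (id 7, level 3), Mystery (id 8, level 3).
Iteration 4: rows with parent_id in {7,8} -> NonFiction (id 9, level 4).
Iteration 5: no rows with parent_id in {9}; recursion stops.
Total rows emitted: 7.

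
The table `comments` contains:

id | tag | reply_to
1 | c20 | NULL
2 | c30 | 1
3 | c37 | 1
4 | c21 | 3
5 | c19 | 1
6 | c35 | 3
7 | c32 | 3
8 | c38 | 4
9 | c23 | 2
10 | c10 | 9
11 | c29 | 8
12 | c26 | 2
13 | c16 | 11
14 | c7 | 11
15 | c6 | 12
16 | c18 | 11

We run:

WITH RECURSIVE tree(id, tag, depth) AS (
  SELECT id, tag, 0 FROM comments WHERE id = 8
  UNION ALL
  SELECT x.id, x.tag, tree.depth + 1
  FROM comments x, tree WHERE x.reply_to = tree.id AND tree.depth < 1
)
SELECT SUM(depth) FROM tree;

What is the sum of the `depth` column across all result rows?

1

Base: id=8 (c38) at depth 0.
Iteration 1: rows with reply_to in {8} -> c29 (id 11, depth 1).
Iteration 2: depth < 1 fails for all current rows; recursion stops.
SUM(depth) = 0 + 1 = 1.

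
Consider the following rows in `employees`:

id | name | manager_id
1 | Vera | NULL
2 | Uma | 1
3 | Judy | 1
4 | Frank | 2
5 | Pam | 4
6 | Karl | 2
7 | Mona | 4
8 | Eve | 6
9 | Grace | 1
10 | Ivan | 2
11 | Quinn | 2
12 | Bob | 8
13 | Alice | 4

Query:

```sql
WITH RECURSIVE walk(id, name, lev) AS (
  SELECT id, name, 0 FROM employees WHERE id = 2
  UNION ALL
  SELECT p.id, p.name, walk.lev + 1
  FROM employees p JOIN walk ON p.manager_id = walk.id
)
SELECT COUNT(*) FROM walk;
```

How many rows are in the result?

Base: id=2 (Uma) at lev 0.
Iteration 1: rows with manager_id in {2} -> Frank (id 4, lev 1), Karl (id 6, lev 1), Ivan (id 10, lev 1), Quinn (id 11, lev 1).
Iteration 2: rows with manager_id in {4,6,10,11} -> Pam (id 5, lev 2), Mona (id 7, lev 2), Eve (id 8, lev 2), Alice (id 13, lev 2).
Iteration 3: rows with manager_id in {5,7,8,13} -> Bob (id 12, lev 3).
Iteration 4: no rows with manager_id in {12}; recursion stops.
Total rows emitted: 10.

10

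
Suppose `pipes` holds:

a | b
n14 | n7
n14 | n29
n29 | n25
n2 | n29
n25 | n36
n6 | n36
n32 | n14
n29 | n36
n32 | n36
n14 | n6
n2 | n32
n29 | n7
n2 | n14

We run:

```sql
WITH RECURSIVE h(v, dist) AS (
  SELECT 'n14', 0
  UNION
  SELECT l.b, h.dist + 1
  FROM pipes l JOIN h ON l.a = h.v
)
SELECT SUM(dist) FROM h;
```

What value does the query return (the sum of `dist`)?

12

Base: (n14, dist=0).
Iteration 1: edges from {n14} -> (n29, dist=1), (n6, dist=1), (n7, dist=1).
Iteration 2: edges from {n29,n6,n7} -> (n25, dist=2), (n36, dist=2), (n7, dist=2). [UNION drops 1 duplicate row(s)]
Iteration 3: edges from {n25,n36,n7} -> (n36, dist=3).
Iteration 4: no outgoing edges from {n36}; recursion stops.
SUM(dist) = 0 + 1 + 1 + 1 + 2 + 2 + 2 + 3 = 12.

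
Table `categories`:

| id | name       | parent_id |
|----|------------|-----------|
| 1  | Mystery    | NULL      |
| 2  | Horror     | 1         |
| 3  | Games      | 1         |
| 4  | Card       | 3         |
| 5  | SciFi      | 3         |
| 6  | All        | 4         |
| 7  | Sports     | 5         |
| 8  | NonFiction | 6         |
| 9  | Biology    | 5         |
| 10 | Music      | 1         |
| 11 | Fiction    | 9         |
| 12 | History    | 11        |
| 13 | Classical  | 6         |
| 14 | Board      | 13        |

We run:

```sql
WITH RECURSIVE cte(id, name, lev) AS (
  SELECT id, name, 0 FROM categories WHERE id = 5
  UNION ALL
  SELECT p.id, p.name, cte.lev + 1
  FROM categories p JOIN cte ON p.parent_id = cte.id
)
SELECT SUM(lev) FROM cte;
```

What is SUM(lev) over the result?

7

Base: id=5 (SciFi) at lev 0.
Iteration 1: rows with parent_id in {5} -> Sports (id 7, lev 1), Biology (id 9, lev 1).
Iteration 2: rows with parent_id in {7,9} -> Fiction (id 11, lev 2).
Iteration 3: rows with parent_id in {11} -> History (id 12, lev 3).
Iteration 4: no rows with parent_id in {12}; recursion stops.
SUM(lev) = 0 + 1 + 1 + 2 + 3 = 7.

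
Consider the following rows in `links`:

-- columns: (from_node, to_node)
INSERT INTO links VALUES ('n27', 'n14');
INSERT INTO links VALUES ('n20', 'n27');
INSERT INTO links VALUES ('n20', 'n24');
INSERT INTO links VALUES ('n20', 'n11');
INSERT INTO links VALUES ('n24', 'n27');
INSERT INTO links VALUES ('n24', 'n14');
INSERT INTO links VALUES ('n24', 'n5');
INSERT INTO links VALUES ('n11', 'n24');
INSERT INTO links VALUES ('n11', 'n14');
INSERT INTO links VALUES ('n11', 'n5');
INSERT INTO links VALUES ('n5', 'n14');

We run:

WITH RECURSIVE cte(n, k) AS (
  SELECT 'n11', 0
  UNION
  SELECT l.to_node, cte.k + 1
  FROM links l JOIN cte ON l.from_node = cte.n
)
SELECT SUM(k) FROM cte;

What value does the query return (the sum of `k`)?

12

Base: (n11, k=0).
Iteration 1: edges from {n11} -> (n14, k=1), (n24, k=1), (n5, k=1).
Iteration 2: edges from {n14,n24,n5} -> (n14, k=2), (n27, k=2), (n5, k=2). [UNION drops 1 duplicate row(s)]
Iteration 3: edges from {n14,n27,n5} -> (n14, k=3). [UNION drops 1 duplicate row(s)]
Iteration 4: no outgoing edges from {n14}; recursion stops.
SUM(k) = 0 + 1 + 1 + 1 + 2 + 2 + 2 + 3 = 12.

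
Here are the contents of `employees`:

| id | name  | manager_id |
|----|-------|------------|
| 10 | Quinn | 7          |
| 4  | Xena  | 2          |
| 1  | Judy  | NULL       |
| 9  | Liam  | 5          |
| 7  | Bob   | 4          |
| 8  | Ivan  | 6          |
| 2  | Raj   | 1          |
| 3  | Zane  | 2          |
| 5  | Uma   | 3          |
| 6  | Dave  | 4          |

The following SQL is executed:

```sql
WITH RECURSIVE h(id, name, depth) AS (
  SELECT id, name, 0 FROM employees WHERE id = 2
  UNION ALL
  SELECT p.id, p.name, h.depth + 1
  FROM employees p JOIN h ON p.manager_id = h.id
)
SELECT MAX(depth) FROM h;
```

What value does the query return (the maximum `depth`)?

Base: id=2 (Raj) at depth 0.
Iteration 1: rows with manager_id in {2} -> Zane (id 3, depth 1), Xena (id 4, depth 1).
Iteration 2: rows with manager_id in {3,4} -> Uma (id 5, depth 2), Dave (id 6, depth 2), Bob (id 7, depth 2).
Iteration 3: rows with manager_id in {5,6,7} -> Ivan (id 8, depth 3), Liam (id 9, depth 3), Quinn (id 10, depth 3).
Iteration 4: no rows with manager_id in {8,9,10}; recursion stops.
depth values: 0, 1, 1, 2, 2, 2, 3, 3, 3; the maximum is 3.

3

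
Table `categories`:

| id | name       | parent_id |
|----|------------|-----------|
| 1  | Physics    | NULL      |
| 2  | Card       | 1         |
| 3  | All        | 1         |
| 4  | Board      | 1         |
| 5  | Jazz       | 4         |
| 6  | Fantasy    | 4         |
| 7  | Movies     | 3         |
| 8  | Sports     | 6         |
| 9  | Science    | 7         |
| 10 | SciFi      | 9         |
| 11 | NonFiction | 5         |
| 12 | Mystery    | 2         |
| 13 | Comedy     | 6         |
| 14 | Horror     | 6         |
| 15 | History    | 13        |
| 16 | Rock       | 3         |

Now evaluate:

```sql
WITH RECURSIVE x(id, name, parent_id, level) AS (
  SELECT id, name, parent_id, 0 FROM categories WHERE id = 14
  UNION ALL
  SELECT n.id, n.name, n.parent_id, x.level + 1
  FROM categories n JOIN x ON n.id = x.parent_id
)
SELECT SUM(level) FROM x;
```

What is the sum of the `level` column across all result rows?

6

Base: id=14 (Horror), parent_id=6, level 0.
Iteration 1: join on id=6 -> Fantasy (id 6, parent_id=4, level 1).
Iteration 2: join on id=4 -> Board (id 4, parent_id=1, level 2).
Iteration 3: join on id=1 -> Physics (id 1, parent_id=NULL, level 3).
Iteration 4: parent_id is NULL; no match; recursion stops.
SUM(level) = 0 + 1 + 2 + 3 = 6.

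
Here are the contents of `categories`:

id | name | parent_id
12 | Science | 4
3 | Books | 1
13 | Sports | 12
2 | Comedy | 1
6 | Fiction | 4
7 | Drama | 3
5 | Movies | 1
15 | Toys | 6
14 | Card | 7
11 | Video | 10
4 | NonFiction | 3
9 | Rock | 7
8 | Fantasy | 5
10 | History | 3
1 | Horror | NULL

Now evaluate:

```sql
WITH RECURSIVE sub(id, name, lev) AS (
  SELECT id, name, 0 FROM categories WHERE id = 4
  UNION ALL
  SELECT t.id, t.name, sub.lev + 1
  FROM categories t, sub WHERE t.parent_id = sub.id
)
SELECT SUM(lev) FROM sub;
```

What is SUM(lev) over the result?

6

Base: id=4 (NonFiction) at lev 0.
Iteration 1: rows with parent_id in {4} -> Fiction (id 6, lev 1), Science (id 12, lev 1).
Iteration 2: rows with parent_id in {6,12} -> Sports (id 13, lev 2), Toys (id 15, lev 2).
Iteration 3: no rows with parent_id in {13,15}; recursion stops.
SUM(lev) = 0 + 1 + 1 + 2 + 2 = 6.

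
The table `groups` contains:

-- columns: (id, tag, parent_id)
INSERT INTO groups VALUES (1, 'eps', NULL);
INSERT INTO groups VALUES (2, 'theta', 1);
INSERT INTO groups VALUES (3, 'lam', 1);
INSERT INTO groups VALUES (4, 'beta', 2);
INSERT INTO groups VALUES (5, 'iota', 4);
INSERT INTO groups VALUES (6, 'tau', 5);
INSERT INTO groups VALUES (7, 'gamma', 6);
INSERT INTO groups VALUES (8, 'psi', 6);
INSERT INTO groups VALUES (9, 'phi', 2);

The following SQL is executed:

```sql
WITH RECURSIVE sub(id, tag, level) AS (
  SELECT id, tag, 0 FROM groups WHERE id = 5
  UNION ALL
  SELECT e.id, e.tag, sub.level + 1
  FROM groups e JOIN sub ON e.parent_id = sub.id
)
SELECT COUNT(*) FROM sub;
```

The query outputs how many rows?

4

Base: id=5 (iota) at level 0.
Iteration 1: rows with parent_id in {5} -> tau (id 6, level 1).
Iteration 2: rows with parent_id in {6} -> gamma (id 7, level 2), psi (id 8, level 2).
Iteration 3: no rows with parent_id in {7,8}; recursion stops.
Total rows emitted: 4.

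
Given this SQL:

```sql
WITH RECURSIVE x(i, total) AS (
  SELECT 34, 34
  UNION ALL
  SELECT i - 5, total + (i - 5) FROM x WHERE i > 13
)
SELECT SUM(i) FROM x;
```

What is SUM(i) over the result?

129

Base: i=34, total=34.
Iteration 1: 34 > 13 holds -> i = 34 - 5 = 29, total = 34 + 29 = 63.
Iteration 2: 29 > 13 holds -> i = 29 - 5 = 24, total = 63 + 24 = 87.
Iteration 3: 24 > 13 holds -> i = 24 - 5 = 19, total = 87 + 19 = 106.
Iteration 4: 19 > 13 holds -> i = 19 - 5 = 14, total = 106 + 14 = 120.
Iteration 5: 14 > 13 holds -> i = 14 - 5 = 9, total = 120 + 9 = 129.
Iteration 6: 9 > 13 fails; recursion stops.
SUM(i) = 34 + 29 + 24 + 19 + 14 + 9 = 129.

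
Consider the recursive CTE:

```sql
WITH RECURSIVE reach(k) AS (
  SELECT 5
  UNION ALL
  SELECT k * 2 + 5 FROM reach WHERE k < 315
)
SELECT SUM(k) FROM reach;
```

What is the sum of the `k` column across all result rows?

600

Base: k=5.
Iteration 1: 5 < 315 holds -> k = 5 * 2 + 5 = 15.
Iteration 2: 15 < 315 holds -> k = 15 * 2 + 5 = 35.
Iteration 3: 35 < 315 holds -> k = 35 * 2 + 5 = 75.
Iteration 4: 75 < 315 holds -> k = 75 * 2 + 5 = 155.
Iteration 5: 155 < 315 holds -> k = 155 * 2 + 5 = 315.
Iteration 6: 315 < 315 fails; recursion stops.
SUM(k) = 5 + 15 + 35 + 75 + 155 + 315 = 600.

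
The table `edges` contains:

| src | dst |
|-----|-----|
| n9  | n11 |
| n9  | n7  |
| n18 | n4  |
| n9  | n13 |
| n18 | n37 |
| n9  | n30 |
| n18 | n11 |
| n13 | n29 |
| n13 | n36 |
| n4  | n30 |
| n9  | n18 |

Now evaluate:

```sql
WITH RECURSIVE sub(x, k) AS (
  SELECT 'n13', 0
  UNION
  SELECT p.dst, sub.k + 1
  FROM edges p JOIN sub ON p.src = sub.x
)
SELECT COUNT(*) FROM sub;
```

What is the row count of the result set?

3

Base: (n13, k=0).
Iteration 1: edges from {n13} -> (n29, k=1), (n36, k=1).
Iteration 2: no outgoing edges from {n29,n36}; recursion stops.
Total rows emitted: 3.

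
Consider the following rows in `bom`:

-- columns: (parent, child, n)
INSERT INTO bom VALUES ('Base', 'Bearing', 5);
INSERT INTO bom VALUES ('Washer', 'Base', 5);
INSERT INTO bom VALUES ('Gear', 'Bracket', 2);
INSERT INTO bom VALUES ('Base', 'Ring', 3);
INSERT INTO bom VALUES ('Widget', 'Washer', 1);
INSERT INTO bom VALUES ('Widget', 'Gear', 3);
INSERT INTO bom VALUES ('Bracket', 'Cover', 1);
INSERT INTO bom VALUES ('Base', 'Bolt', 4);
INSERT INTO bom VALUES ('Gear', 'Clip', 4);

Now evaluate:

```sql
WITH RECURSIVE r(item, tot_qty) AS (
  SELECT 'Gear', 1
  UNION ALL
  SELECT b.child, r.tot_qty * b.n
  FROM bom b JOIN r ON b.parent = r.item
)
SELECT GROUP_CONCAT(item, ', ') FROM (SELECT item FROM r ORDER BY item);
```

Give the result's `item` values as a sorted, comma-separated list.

Base: (Gear, tot_qty=1).
Iteration 1: components of {Gear} -> Bracket = 1*2 = 2, Clip = 1*4 = 4.
Iteration 2: components of {Bracket,Clip} -> Cover = 2*1 = 2.
Iteration 3: no further components; recursion stops.

Bracket, Clip, Cover, Gear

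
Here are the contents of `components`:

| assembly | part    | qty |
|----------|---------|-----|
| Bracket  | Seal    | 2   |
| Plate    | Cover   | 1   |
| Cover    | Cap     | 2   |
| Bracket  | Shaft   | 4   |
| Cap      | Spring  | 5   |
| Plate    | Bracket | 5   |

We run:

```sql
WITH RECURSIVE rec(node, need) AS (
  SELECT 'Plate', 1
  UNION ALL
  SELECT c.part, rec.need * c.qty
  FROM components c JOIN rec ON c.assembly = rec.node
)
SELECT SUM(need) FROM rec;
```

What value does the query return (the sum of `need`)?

Base: (Plate, need=1).
Iteration 1: components of {Plate} -> Bracket = 1*5 = 5, Cover = 1*1 = 1.
Iteration 2: components of {Bracket,Cover} -> Cap = 1*2 = 2, Seal = 5*2 = 10, Shaft = 5*4 = 20.
Iteration 3: components of {Cap,Seal,Shaft} -> Spring = 2*5 = 10.
Iteration 4: no further components; recursion stops.
SUM(need) = 1 + 5 + 1 + 10 + 20 + 2 + 10 = 49.

49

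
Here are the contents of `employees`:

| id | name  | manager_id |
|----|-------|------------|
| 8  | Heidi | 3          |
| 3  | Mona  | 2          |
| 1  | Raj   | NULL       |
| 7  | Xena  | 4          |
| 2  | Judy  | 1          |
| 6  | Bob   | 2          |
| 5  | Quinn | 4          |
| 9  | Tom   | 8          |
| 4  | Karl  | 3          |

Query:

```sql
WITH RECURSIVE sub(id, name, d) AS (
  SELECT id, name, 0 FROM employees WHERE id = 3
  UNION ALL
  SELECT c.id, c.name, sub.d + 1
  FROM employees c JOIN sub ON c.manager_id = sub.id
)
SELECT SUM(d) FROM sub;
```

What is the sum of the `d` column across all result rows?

8

Base: id=3 (Mona) at d 0.
Iteration 1: rows with manager_id in {3} -> Karl (id 4, d 1), Heidi (id 8, d 1).
Iteration 2: rows with manager_id in {4,8} -> Quinn (id 5, d 2), Xena (id 7, d 2), Tom (id 9, d 2).
Iteration 3: no rows with manager_id in {5,7,9}; recursion stops.
SUM(d) = 0 + 1 + 1 + 2 + 2 + 2 = 8.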